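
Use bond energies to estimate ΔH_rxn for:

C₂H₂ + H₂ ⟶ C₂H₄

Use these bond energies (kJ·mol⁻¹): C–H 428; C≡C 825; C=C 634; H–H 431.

ΔH ≈ −234 kJ

Bonds broken (reactants):
  C≡C: 1 × 825 = 825
  C–H: 2 × 428 = 856
  H–H: 1 × 431 = 431
  Σ(broken) = 2112 kJ
Bonds formed (products):
  C–H: 4 × 428 = 1712
  C=C: 1 × 634 = 634
  Σ(formed) = 2346 kJ
ΔH = Σ(broken) − Σ(formed) = 2112 − 2346 = −234 kJ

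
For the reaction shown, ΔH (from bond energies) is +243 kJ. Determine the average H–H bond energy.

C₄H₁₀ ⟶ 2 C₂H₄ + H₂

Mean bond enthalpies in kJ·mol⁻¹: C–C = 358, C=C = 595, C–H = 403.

Let D be the H–H bond energy.
Σ(broken) = 3×358 + 10×403 = 5104
Σ(formed) = 8×403 + 2×595 + 1×D = 4414 + D
ΔH = Σ(broken) − Σ(formed) = (5104) − (4414 + D) = +690 − D
Setting this equal to +243 kJ gives D = 447 kJ/mol.

D(H–H) ≈ 447 kJ/mol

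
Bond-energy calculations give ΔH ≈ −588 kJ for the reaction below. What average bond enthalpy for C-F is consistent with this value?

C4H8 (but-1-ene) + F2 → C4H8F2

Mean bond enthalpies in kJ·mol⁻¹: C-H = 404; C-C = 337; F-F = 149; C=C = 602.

D(C-F) ≈ 501 kJ/mol

Let D be the C-F bond energy.
Σ(broken) = 2×337 + 8×404 + 1×602 + 1×149 = 4657
Σ(formed) = 3×337 + 2×D + 8×404 = 4243 + 2D
ΔH = Σ(broken) − Σ(formed) = (4657) − (4243 + 2D) = +414 − 2D
Setting this equal to −588 kJ gives 2D = 1002, so D = 501 kJ/mol.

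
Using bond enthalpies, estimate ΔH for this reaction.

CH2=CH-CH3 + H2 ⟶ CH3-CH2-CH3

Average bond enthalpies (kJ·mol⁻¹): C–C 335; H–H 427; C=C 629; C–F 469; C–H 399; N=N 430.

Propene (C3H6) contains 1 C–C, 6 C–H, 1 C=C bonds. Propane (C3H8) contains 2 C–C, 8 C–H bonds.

Bonds broken (reactants):
  C–C: 1 × 335 = 335
  C–H: 6 × 399 = 2394
  C=C: 1 × 629 = 629
  H–H: 1 × 427 = 427
  Σ(broken) = 3785 kJ
Bonds formed (products):
  C–C: 2 × 335 = 670
  C–H: 8 × 399 = 3192
  Σ(formed) = 3862 kJ
ΔH = Σ(broken) − Σ(formed) = 3785 − 3862 = −77 kJ

ΔH ≈ −77 kJ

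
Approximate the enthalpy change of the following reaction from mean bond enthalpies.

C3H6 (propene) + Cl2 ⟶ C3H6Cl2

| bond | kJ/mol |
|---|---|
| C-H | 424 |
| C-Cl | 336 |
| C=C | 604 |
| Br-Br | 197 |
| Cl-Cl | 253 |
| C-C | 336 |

Bonds broken (reactants):
  C-C: 1 × 336 = 336
  C-H: 6 × 424 = 2544
  C=C: 1 × 604 = 604
  Cl-Cl: 1 × 253 = 253
  Σ(broken) = 3737 kJ
Bonds formed (products):
  C-C: 2 × 336 = 672
  C-Cl: 2 × 336 = 672
  C-H: 6 × 424 = 2544
  Σ(formed) = 3888 kJ
ΔH = Σ(broken) − Σ(formed) = 3737 − 3888 = −151 kJ

ΔH ≈ −151 kJ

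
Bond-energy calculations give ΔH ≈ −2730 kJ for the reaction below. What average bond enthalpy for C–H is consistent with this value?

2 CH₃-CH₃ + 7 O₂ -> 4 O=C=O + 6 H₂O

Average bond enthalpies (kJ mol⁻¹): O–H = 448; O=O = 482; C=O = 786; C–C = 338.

D(C–H) ≈ 407 kJ/mol

Let D be the C–H bond energy.
Σ(broken) = 2×338 + 12×D + 7×482 = 4050 + 12D
Σ(formed) = 8×786 + 12×448 = 11664
ΔH = Σ(broken) − Σ(formed) = (4050 + 12D) − (11664) = −7614 + 12D
Setting this equal to −2730 kJ gives 12D = 4884, so D = 407 kJ/mol.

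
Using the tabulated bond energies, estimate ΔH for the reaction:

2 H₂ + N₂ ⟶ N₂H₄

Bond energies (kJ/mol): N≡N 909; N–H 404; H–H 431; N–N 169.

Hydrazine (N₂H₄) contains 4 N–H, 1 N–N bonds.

ΔH ≈ −14 kJ

Bonds broken (reactants):
  H–H: 2 × 431 = 862
  N≡N: 1 × 909 = 909
  Σ(broken) = 1771 kJ
Bonds formed (products):
  N–H: 4 × 404 = 1616
  N–N: 1 × 169 = 169
  Σ(formed) = 1785 kJ
ΔH = Σ(broken) − Σ(formed) = 1771 − 1785 = −14 kJ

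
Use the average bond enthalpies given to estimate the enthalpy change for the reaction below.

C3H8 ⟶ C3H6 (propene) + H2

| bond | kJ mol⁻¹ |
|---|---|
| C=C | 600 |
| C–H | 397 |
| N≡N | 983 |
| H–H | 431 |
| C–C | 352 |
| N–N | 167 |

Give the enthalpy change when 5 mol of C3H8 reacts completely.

Bonds broken (reactants):
  C–C: 2 × 352 = 704
  C–H: 8 × 397 = 3176
  Σ(broken) = 3880 kJ
Bonds formed (products):
  C–C: 1 × 352 = 352
  C–H: 6 × 397 = 2382
  C=C: 1 × 600 = 600
  H–H: 1 × 431 = 431
  Σ(formed) = 3765 kJ
ΔH = Σ(broken) − Σ(formed) = 3880 − 3765 = +115 kJ
For 5× the reaction as written: 5 × (+115) = +575 kJ

ΔH = +575 kJ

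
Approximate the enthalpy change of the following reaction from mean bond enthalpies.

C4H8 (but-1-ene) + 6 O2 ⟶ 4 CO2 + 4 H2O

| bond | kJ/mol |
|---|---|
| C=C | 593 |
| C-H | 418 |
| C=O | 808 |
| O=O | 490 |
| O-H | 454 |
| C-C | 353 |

ΔH ≈ −2513 kJ

Bonds broken (reactants):
  C-C: 2 × 353 = 706
  C-H: 8 × 418 = 3344
  C=C: 1 × 593 = 593
  O=O: 6 × 490 = 2940
  Σ(broken) = 7583 kJ
Bonds formed (products):
  C=O: 8 × 808 = 6464
  O-H: 8 × 454 = 3632
  Σ(formed) = 10096 kJ
ΔH = Σ(broken) − Σ(formed) = 7583 − 10096 = −2513 kJ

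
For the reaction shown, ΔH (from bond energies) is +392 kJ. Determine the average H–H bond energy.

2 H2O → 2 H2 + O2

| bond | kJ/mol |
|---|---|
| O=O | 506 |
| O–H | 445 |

D(H–H) ≈ 441 kJ/mol

Let D be the H–H bond energy.
Σ(broken) = 4×445 = 1780
Σ(formed) = 2×D + 1×506 = 506 + 2D
ΔH = Σ(broken) − Σ(formed) = (1780) − (506 + 2D) = +1274 − 2D
Setting this equal to +392 kJ gives 2D = 882, so D = 441 kJ/mol.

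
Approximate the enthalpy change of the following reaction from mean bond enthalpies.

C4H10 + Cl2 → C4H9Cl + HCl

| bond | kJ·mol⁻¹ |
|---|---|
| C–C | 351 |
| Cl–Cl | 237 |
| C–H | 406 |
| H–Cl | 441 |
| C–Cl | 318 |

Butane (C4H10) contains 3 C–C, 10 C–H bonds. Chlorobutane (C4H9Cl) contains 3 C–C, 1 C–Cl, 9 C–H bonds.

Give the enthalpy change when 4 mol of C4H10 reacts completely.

Bonds broken (reactants):
  C–C: 3 × 351 = 1053
  C–H: 10 × 406 = 4060
  Cl–Cl: 1 × 237 = 237
  Σ(broken) = 5350 kJ
Bonds formed (products):
  C–C: 3 × 351 = 1053
  C–Cl: 1 × 318 = 318
  C–H: 9 × 406 = 3654
  H–Cl: 1 × 441 = 441
  Σ(formed) = 5466 kJ
ΔH = Σ(broken) − Σ(formed) = 5350 − 5466 = −116 kJ
For 4× the reaction as written: 4 × (−116) = −464 kJ

ΔH = −464 kJ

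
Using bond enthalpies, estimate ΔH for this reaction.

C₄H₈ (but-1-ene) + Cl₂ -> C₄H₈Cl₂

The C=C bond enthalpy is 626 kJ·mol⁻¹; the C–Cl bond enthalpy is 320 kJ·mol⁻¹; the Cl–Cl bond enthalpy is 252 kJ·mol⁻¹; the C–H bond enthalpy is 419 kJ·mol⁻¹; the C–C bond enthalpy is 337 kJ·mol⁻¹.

Bonds broken (reactants):
  C–C: 2 × 337 = 674
  C–H: 8 × 419 = 3352
  C=C: 1 × 626 = 626
  Cl–Cl: 1 × 252 = 252
  Σ(broken) = 4904 kJ
Bonds formed (products):
  C–C: 3 × 337 = 1011
  C–Cl: 2 × 320 = 640
  C–H: 8 × 419 = 3352
  Σ(formed) = 5003 kJ
ΔH = Σ(broken) − Σ(formed) = 4904 − 5003 = −99 kJ

ΔH ≈ −99 kJ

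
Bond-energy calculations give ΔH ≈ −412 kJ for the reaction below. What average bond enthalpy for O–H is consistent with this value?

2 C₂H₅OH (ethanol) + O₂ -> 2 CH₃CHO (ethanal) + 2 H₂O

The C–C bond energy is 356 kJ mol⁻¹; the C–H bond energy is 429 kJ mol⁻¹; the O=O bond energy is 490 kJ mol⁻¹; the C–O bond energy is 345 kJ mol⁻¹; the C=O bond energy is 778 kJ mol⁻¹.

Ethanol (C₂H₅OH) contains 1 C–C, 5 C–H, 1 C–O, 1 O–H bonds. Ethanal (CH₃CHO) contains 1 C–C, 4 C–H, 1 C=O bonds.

D(O–H) ≈ 447 kJ/mol

Let D be the O–H bond energy.
Σ(broken) = 2×356 + 10×429 + 2×345 + 2×D + 1×490 = 6182 + 2D
Σ(formed) = 2×356 + 8×429 + 2×778 + 4×D = 5700 + 4D
ΔH = Σ(broken) − Σ(formed) = (6182 + 2D) − (5700 + 4D) = +482 − 2D
Setting this equal to −412 kJ gives 2D = 894, so D = 447 kJ/mol.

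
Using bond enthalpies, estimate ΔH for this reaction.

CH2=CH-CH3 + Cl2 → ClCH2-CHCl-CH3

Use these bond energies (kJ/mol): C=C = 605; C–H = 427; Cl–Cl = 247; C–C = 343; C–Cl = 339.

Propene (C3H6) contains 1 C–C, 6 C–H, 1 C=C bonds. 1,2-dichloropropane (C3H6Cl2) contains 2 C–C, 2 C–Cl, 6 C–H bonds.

Bonds broken (reactants):
  C–C: 1 × 343 = 343
  C–H: 6 × 427 = 2562
  C=C: 1 × 605 = 605
  Cl–Cl: 1 × 247 = 247
  Σ(broken) = 3757 kJ
Bonds formed (products):
  C–C: 2 × 343 = 686
  C–Cl: 2 × 339 = 678
  C–H: 6 × 427 = 2562
  Σ(formed) = 3926 kJ
ΔH = Σ(broken) − Σ(formed) = 3757 − 3926 = −169 kJ

ΔH ≈ −169 kJ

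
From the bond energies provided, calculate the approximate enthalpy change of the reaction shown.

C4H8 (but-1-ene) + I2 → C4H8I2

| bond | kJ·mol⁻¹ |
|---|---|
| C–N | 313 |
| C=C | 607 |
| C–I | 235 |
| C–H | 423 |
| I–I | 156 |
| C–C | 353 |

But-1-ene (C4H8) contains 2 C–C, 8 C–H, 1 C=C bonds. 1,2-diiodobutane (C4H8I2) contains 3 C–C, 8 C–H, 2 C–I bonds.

ΔH ≈ −60 kJ

Bonds broken (reactants):
  C–C: 2 × 353 = 706
  C–H: 8 × 423 = 3384
  C=C: 1 × 607 = 607
  I–I: 1 × 156 = 156
  Σ(broken) = 4853 kJ
Bonds formed (products):
  C–C: 3 × 353 = 1059
  C–H: 8 × 423 = 3384
  C–I: 2 × 235 = 470
  Σ(formed) = 4913 kJ
ΔH = Σ(broken) − Σ(formed) = 4853 − 4913 = −60 kJ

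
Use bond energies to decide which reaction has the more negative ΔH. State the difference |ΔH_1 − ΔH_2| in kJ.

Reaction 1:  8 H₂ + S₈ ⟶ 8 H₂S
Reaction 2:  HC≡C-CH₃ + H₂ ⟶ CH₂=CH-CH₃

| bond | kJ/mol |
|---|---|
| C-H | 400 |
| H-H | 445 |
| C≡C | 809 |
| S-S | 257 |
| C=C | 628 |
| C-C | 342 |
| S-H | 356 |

Reaction 1:
  Bonds broken (reactants):
    H-H: 8 × 445 = 3560
    S-S: 8 × 257 = 2056
    Σ(broken) = 5616 kJ
  Bonds formed (products):
    S-H: 16 × 356 = 5696
    Σ(formed) = 5696 kJ
  ΔH_1 = 5616 − 5696 = −80 kJ
Reaction 2:
  Bonds broken (reactants):
    C≡C: 1 × 809 = 809
    C-C: 1 × 342 = 342
    C-H: 4 × 400 = 1600
    H-H: 1 × 445 = 445
    Σ(broken) = 3196 kJ
  Bonds formed (products):
    C-C: 1 × 342 = 342
    C-H: 6 × 400 = 2400
    C=C: 1 × 628 = 628
    Σ(formed) = 3370 kJ
  ΔH_2 = 3196 − 3370 = −174 kJ
ΔH_1 − ΔH_2 = +94 kJ, so reaction 2 has the more negative ΔH; |ΔH_1 − ΔH_2| = 94 kJ.

Reaction 2, by 94 kJ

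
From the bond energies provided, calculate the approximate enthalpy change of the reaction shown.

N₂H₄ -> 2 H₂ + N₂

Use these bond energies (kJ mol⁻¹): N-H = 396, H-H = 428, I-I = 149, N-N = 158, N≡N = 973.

ΔH ≈ −87 kJ

Bonds broken (reactants):
  N-H: 4 × 396 = 1584
  N-N: 1 × 158 = 158
  Σ(broken) = 1742 kJ
Bonds formed (products):
  H-H: 2 × 428 = 856
  N≡N: 1 × 973 = 973
  Σ(formed) = 1829 kJ
ΔH = Σ(broken) − Σ(formed) = 1742 − 1829 = −87 kJ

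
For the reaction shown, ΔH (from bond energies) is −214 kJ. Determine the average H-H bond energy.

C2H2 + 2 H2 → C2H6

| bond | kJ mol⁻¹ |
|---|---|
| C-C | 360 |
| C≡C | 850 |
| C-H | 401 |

Let D be the H-H bond energy.
Σ(broken) = 1×850 + 2×401 + 2×D = 1652 + 2D
Σ(formed) = 1×360 + 6×401 = 2766
ΔH = Σ(broken) − Σ(formed) = (1652 + 2D) − (2766) = −1114 + 2D
Setting this equal to −214 kJ gives 2D = 900, so D = 450 kJ/mol.

D(H-H) ≈ 450 kJ/mol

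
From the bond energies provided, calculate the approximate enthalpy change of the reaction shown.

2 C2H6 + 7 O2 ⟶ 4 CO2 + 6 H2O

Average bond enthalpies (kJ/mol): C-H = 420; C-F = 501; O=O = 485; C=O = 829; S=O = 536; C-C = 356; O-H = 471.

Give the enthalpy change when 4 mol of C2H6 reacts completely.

Bonds broken (reactants):
  C-C: 2 × 356 = 712
  C-H: 12 × 420 = 5040
  O=O: 7 × 485 = 3395
  Σ(broken) = 9147 kJ
Bonds formed (products):
  C=O: 8 × 829 = 6632
  O-H: 12 × 471 = 5652
  Σ(formed) = 12284 kJ
ΔH = Σ(broken) − Σ(formed) = 9147 − 12284 = −3137 kJ
For 2× the reaction as written: 2 × (−3137) = −6274 kJ

ΔH = −6274 kJ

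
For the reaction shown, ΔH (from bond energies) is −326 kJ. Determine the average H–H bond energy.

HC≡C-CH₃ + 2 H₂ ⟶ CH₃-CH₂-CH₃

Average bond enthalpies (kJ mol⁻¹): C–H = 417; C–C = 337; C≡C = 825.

Let D be the H–H bond energy.
Σ(broken) = 1×825 + 1×337 + 4×417 + 2×D = 2830 + 2D
Σ(formed) = 2×337 + 8×417 = 4010
ΔH = Σ(broken) − Σ(formed) = (2830 + 2D) − (4010) = −1180 + 2D
Setting this equal to −326 kJ gives 2D = 854, so D = 427 kJ/mol.

D(H–H) ≈ 427 kJ/mol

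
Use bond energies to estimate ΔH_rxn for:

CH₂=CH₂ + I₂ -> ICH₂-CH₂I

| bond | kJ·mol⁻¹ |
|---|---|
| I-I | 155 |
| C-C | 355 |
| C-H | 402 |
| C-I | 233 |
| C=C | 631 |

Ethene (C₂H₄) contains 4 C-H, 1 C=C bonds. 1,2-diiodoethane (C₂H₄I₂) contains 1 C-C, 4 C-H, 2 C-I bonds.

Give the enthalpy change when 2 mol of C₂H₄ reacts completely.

Bonds broken (reactants):
  C-H: 4 × 402 = 1608
  C=C: 1 × 631 = 631
  I-I: 1 × 155 = 155
  Σ(broken) = 2394 kJ
Bonds formed (products):
  C-C: 1 × 355 = 355
  C-H: 4 × 402 = 1608
  C-I: 2 × 233 = 466
  Σ(formed) = 2429 kJ
ΔH = Σ(broken) − Σ(formed) = 2394 − 2429 = −35 kJ
For 2× the reaction as written: 2 × (−35) = −70 kJ

ΔH = −70 kJ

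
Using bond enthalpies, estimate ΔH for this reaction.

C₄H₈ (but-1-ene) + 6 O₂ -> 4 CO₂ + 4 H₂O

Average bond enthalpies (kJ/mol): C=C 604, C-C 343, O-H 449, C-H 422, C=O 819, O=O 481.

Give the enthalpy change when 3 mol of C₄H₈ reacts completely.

Bonds broken (reactants):
  C-C: 2 × 343 = 686
  C-H: 8 × 422 = 3376
  C=C: 1 × 604 = 604
  O=O: 6 × 481 = 2886
  Σ(broken) = 7552 kJ
Bonds formed (products):
  C=O: 8 × 819 = 6552
  O-H: 8 × 449 = 3592
  Σ(formed) = 10144 kJ
ΔH = Σ(broken) − Σ(formed) = 7552 − 10144 = −2592 kJ
For 3× the reaction as written: 3 × (−2592) = −7776 kJ

ΔH = −7776 kJ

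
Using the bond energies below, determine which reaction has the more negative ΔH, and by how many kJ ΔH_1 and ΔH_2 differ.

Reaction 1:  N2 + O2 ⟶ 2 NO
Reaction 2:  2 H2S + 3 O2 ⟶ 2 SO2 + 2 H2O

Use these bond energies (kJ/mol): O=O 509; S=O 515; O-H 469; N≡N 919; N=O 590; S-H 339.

Reaction 1:
  Bonds broken (reactants):
    N≡N: 1 × 919 = 919
    O=O: 1 × 509 = 509
    Σ(broken) = 1428 kJ
  Bonds formed (products):
    N=O: 2 × 590 = 1180
    Σ(formed) = 1180 kJ
  ΔH_1 = 1428 − 1180 = +248 kJ
Reaction 2:
  Bonds broken (reactants):
    O=O: 3 × 509 = 1527
    S-H: 4 × 339 = 1356
    Σ(broken) = 2883 kJ
  Bonds formed (products):
    O-H: 4 × 469 = 1876
    S=O: 4 × 515 = 2060
    Σ(formed) = 3936 kJ
  ΔH_2 = 2883 − 3936 = −1053 kJ
ΔH_1 − ΔH_2 = +1301 kJ, so reaction 2 has the more negative ΔH; |ΔH_1 − ΔH_2| = 1301 kJ.

Reaction 2, by 1301 kJ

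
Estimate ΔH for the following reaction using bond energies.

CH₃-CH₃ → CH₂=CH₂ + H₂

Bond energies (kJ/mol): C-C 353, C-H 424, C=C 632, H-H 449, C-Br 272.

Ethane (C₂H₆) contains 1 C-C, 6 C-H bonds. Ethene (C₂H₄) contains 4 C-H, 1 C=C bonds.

ΔH ≈ +120 kJ

Bonds broken (reactants):
  C-C: 1 × 353 = 353
  C-H: 6 × 424 = 2544
  Σ(broken) = 2897 kJ
Bonds formed (products):
  C-H: 4 × 424 = 1696
  C=C: 1 × 632 = 632
  H-H: 1 × 449 = 449
  Σ(formed) = 2777 kJ
ΔH = Σ(broken) − Σ(formed) = 2897 − 2777 = +120 kJ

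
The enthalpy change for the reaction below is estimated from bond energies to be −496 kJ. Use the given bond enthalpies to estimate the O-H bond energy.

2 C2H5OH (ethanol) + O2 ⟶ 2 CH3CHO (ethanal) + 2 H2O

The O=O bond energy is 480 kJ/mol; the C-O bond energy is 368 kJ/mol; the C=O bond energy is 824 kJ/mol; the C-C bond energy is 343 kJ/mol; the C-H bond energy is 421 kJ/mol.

Let D be the O-H bond energy.
Σ(broken) = 2×343 + 10×421 + 2×368 + 2×D + 1×480 = 6112 + 2D
Σ(formed) = 2×343 + 8×421 + 2×824 + 4×D = 5702 + 4D
ΔH = Σ(broken) − Σ(formed) = (6112 + 2D) − (5702 + 4D) = +410 − 2D
Setting this equal to −496 kJ gives 2D = 906, so D = 453 kJ/mol.

D(O-H) ≈ 453 kJ/mol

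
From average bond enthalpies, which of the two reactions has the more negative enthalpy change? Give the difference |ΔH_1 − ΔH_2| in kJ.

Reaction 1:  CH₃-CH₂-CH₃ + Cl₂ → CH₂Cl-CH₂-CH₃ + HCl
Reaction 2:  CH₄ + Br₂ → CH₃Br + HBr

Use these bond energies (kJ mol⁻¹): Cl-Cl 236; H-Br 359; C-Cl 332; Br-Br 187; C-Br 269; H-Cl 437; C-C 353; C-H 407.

Reaction 1, by 92 kJ

Reaction 1:
  Bonds broken (reactants):
    C-C: 2 × 353 = 706
    C-H: 8 × 407 = 3256
    Cl-Cl: 1 × 236 = 236
    Σ(broken) = 4198 kJ
  Bonds formed (products):
    C-C: 2 × 353 = 706
    C-Cl: 1 × 332 = 332
    C-H: 7 × 407 = 2849
    H-Cl: 1 × 437 = 437
    Σ(formed) = 4324 kJ
  ΔH_1 = 4198 − 4324 = −126 kJ
Reaction 2:
  Bonds broken (reactants):
    Br-Br: 1 × 187 = 187
    C-H: 4 × 407 = 1628
    Σ(broken) = 1815 kJ
  Bonds formed (products):
    C-Br: 1 × 269 = 269
    C-H: 3 × 407 = 1221
    H-Br: 1 × 359 = 359
    Σ(formed) = 1849 kJ
  ΔH_2 = 1815 − 1849 = −34 kJ
ΔH_1 − ΔH_2 = −92 kJ, so reaction 1 has the more negative ΔH; |ΔH_1 − ΔH_2| = 92 kJ.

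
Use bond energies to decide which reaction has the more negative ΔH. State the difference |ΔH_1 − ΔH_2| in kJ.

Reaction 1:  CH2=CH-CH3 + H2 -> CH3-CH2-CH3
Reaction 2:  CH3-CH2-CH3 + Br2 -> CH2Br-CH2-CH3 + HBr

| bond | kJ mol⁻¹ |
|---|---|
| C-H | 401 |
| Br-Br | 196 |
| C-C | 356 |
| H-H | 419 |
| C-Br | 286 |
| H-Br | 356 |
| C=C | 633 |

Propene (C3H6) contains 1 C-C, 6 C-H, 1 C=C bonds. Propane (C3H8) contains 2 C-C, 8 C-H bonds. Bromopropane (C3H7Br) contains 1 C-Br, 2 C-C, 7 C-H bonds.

Reaction 1, by 61 kJ

Reaction 1:
  Bonds broken (reactants):
    C-C: 1 × 356 = 356
    C-H: 6 × 401 = 2406
    C=C: 1 × 633 = 633
    H-H: 1 × 419 = 419
    Σ(broken) = 3814 kJ
  Bonds formed (products):
    C-C: 2 × 356 = 712
    C-H: 8 × 401 = 3208
    Σ(formed) = 3920 kJ
  ΔH_1 = 3814 − 3920 = −106 kJ
Reaction 2:
  Bonds broken (reactants):
    Br-Br: 1 × 196 = 196
    C-C: 2 × 356 = 712
    C-H: 8 × 401 = 3208
    Σ(broken) = 4116 kJ
  Bonds formed (products):
    C-Br: 1 × 286 = 286
    C-C: 2 × 356 = 712
    C-H: 7 × 401 = 2807
    H-Br: 1 × 356 = 356
    Σ(formed) = 4161 kJ
  ΔH_2 = 4116 − 4161 = −45 kJ
ΔH_1 − ΔH_2 = −61 kJ, so reaction 1 has the more negative ΔH; |ΔH_1 − ΔH_2| = 61 kJ.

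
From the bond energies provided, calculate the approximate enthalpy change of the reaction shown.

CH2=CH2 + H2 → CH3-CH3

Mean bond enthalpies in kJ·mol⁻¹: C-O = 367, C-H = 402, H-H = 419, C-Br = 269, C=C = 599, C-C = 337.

ΔH ≈ −123 kJ

Bonds broken (reactants):
  C-H: 4 × 402 = 1608
  C=C: 1 × 599 = 599
  H-H: 1 × 419 = 419
  Σ(broken) = 2626 kJ
Bonds formed (products):
  C-C: 1 × 337 = 337
  C-H: 6 × 402 = 2412
  Σ(formed) = 2749 kJ
ΔH = Σ(broken) − Σ(formed) = 2626 − 2749 = −123 kJ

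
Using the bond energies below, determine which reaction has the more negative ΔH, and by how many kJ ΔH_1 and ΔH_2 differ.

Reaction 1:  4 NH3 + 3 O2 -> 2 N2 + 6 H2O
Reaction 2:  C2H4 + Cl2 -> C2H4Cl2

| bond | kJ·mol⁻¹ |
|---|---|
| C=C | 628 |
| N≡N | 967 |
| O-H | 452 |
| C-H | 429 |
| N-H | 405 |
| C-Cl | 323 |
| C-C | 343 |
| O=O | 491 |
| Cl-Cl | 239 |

Reaction 1:
  Bonds broken (reactants):
    N-H: 12 × 405 = 4860
    O=O: 3 × 491 = 1473
    Σ(broken) = 6333 kJ
  Bonds formed (products):
    N≡N: 2 × 967 = 1934
    O-H: 12 × 452 = 5424
    Σ(formed) = 7358 kJ
  ΔH_1 = 6333 − 7358 = −1025 kJ
Reaction 2:
  Bonds broken (reactants):
    C-H: 4 × 429 = 1716
    C=C: 1 × 628 = 628
    Cl-Cl: 1 × 239 = 239
    Σ(broken) = 2583 kJ
  Bonds formed (products):
    C-C: 1 × 343 = 343
    C-Cl: 2 × 323 = 646
    C-H: 4 × 429 = 1716
    Σ(formed) = 2705 kJ
  ΔH_2 = 2583 − 2705 = −122 kJ
ΔH_1 − ΔH_2 = −903 kJ, so reaction 1 has the more negative ΔH; |ΔH_1 − ΔH_2| = 903 kJ.

Reaction 1, by 903 kJ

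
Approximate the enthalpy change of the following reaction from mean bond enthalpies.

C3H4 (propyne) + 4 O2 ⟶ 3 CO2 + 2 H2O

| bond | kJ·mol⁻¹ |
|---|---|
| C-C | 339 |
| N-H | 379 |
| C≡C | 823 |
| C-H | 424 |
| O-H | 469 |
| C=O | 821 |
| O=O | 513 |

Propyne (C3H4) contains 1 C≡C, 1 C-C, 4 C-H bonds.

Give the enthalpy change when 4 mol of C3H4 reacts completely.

Bonds broken (reactants):
  C≡C: 1 × 823 = 823
  C-C: 1 × 339 = 339
  C-H: 4 × 424 = 1696
  O=O: 4 × 513 = 2052
  Σ(broken) = 4910 kJ
Bonds formed (products):
  C=O: 6 × 821 = 4926
  O-H: 4 × 469 = 1876
  Σ(formed) = 6802 kJ
ΔH = Σ(broken) − Σ(formed) = 4910 − 6802 = −1892 kJ
For 4× the reaction as written: 4 × (−1892) = −7568 kJ

ΔH = −7568 kJ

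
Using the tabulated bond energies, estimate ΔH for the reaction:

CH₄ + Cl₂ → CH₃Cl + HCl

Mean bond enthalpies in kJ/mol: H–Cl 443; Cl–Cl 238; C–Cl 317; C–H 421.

Bonds broken (reactants):
  C–H: 4 × 421 = 1684
  Cl–Cl: 1 × 238 = 238
  Σ(broken) = 1922 kJ
Bonds formed (products):
  C–Cl: 1 × 317 = 317
  C–H: 3 × 421 = 1263
  H–Cl: 1 × 443 = 443
  Σ(formed) = 2023 kJ
ΔH = Σ(broken) − Σ(formed) = 1922 − 2023 = −101 kJ

ΔH ≈ −101 kJ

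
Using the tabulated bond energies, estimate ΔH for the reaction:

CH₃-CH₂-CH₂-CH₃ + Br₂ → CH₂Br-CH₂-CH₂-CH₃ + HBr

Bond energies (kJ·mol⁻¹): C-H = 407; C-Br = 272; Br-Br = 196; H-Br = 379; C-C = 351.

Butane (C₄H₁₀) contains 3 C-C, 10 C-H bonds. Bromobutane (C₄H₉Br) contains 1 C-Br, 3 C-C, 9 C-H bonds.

ΔH ≈ −48 kJ

Bonds broken (reactants):
  Br-Br: 1 × 196 = 196
  C-C: 3 × 351 = 1053
  C-H: 10 × 407 = 4070
  Σ(broken) = 5319 kJ
Bonds formed (products):
  C-Br: 1 × 272 = 272
  C-C: 3 × 351 = 1053
  C-H: 9 × 407 = 3663
  H-Br: 1 × 379 = 379
  Σ(formed) = 5367 kJ
ΔH = Σ(broken) − Σ(formed) = 5319 − 5367 = −48 kJ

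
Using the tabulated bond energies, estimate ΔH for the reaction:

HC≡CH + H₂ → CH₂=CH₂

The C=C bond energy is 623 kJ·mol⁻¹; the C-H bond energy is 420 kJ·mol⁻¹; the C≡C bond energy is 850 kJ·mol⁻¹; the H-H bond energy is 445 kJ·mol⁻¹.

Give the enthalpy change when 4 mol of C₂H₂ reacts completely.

ΔH = −672 kJ

Bonds broken (reactants):
  C≡C: 1 × 850 = 850
  C-H: 2 × 420 = 840
  H-H: 1 × 445 = 445
  Σ(broken) = 2135 kJ
Bonds formed (products):
  C-H: 4 × 420 = 1680
  C=C: 1 × 623 = 623
  Σ(formed) = 2303 kJ
ΔH = Σ(broken) − Σ(formed) = 2135 − 2303 = −168 kJ
For 4× the reaction as written: 4 × (−168) = −672 kJ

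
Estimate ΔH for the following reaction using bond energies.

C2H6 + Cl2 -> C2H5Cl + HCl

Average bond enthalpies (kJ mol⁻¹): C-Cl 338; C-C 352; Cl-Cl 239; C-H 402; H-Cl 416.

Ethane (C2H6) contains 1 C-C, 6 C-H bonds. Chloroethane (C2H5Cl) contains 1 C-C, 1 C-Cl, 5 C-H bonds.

Bonds broken (reactants):
  C-C: 1 × 352 = 352
  C-H: 6 × 402 = 2412
  Cl-Cl: 1 × 239 = 239
  Σ(broken) = 3003 kJ
Bonds formed (products):
  C-C: 1 × 352 = 352
  C-Cl: 1 × 338 = 338
  C-H: 5 × 402 = 2010
  H-Cl: 1 × 416 = 416
  Σ(formed) = 3116 kJ
ΔH = Σ(broken) − Σ(formed) = 3003 − 3116 = −113 kJ

ΔH ≈ −113 kJ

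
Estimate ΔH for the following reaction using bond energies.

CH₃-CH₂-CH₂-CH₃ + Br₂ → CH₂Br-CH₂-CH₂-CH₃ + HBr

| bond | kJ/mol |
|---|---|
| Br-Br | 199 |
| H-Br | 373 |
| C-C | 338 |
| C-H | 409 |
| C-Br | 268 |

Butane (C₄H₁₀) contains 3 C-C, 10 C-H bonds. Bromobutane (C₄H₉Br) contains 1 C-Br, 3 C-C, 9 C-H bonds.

Bonds broken (reactants):
  Br-Br: 1 × 199 = 199
  C-C: 3 × 338 = 1014
  C-H: 10 × 409 = 4090
  Σ(broken) = 5303 kJ
Bonds formed (products):
  C-Br: 1 × 268 = 268
  C-C: 3 × 338 = 1014
  C-H: 9 × 409 = 3681
  H-Br: 1 × 373 = 373
  Σ(formed) = 5336 kJ
ΔH = Σ(broken) − Σ(formed) = 5303 − 5336 = −33 kJ

ΔH ≈ −33 kJ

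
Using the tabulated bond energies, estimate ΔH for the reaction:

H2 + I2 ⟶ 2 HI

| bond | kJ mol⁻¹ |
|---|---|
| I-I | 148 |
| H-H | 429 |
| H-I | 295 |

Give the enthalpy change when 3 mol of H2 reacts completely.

ΔH = −39 kJ

Bonds broken (reactants):
  H-H: 1 × 429 = 429
  I-I: 1 × 148 = 148
  Σ(broken) = 577 kJ
Bonds formed (products):
  H-I: 2 × 295 = 590
  Σ(formed) = 590 kJ
ΔH = Σ(broken) − Σ(formed) = 577 − 590 = −13 kJ
For 3× the reaction as written: 3 × (−13) = −39 kJ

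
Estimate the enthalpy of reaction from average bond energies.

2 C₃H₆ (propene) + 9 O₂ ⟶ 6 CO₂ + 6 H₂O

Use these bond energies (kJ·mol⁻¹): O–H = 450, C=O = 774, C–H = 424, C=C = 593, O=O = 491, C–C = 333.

ΔH ≈ −3329 kJ

Bonds broken (reactants):
  C–C: 2 × 333 = 666
  C–H: 12 × 424 = 5088
  C=C: 2 × 593 = 1186
  O=O: 9 × 491 = 4419
  Σ(broken) = 11359 kJ
Bonds formed (products):
  C=O: 12 × 774 = 9288
  O–H: 12 × 450 = 5400
  Σ(formed) = 14688 kJ
ΔH = Σ(broken) − Σ(formed) = 11359 − 14688 = −3329 kJ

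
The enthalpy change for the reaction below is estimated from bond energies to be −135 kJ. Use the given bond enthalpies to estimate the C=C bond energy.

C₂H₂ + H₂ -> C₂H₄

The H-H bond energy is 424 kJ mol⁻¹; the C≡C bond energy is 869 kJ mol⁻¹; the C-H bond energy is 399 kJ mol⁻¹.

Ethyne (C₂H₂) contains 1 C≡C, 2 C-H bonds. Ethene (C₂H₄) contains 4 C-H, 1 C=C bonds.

Let D be the C=C bond energy.
Σ(broken) = 1×869 + 2×399 + 1×424 = 2091
Σ(formed) = 4×399 + 1×D = 1596 + D
ΔH = Σ(broken) − Σ(formed) = (2091) − (1596 + D) = +495 − D
Setting this equal to −135 kJ gives D = 630 kJ/mol.

D(C=C) ≈ 630 kJ/mol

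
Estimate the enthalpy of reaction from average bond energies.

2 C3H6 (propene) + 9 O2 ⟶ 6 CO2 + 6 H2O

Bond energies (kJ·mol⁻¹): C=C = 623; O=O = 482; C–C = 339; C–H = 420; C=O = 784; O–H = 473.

ΔH ≈ −3782 kJ

Bonds broken (reactants):
  C–C: 2 × 339 = 678
  C–H: 12 × 420 = 5040
  C=C: 2 × 623 = 1246
  O=O: 9 × 482 = 4338
  Σ(broken) = 11302 kJ
Bonds formed (products):
  C=O: 12 × 784 = 9408
  O–H: 12 × 473 = 5676
  Σ(formed) = 15084 kJ
ΔH = Σ(broken) − Σ(formed) = 11302 − 15084 = −3782 kJ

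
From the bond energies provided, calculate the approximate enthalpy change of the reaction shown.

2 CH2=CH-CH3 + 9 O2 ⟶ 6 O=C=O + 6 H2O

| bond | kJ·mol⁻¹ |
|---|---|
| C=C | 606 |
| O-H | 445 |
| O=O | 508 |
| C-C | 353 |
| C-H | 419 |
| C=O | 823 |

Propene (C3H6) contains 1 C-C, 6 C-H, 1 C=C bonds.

ΔH ≈ −3698 kJ

Bonds broken (reactants):
  C-C: 2 × 353 = 706
  C-H: 12 × 419 = 5028
  C=C: 2 × 606 = 1212
  O=O: 9 × 508 = 4572
  Σ(broken) = 11518 kJ
Bonds formed (products):
  C=O: 12 × 823 = 9876
  O-H: 12 × 445 = 5340
  Σ(formed) = 15216 kJ
ΔH = Σ(broken) − Σ(formed) = 11518 − 15216 = −3698 kJ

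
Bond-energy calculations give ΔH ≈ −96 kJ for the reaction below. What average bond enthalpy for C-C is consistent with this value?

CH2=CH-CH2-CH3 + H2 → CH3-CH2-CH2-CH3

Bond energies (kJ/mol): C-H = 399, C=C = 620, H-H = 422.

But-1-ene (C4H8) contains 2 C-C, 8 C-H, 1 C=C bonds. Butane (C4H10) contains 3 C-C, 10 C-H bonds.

D(C-C) ≈ 340 kJ/mol

Let D be the C-C bond energy.
Σ(broken) = 2×D + 8×399 + 1×620 + 1×422 = 4234 + 2D
Σ(formed) = 3×D + 10×399 = 3990 + 3D
ΔH = Σ(broken) − Σ(formed) = (4234 + 2D) − (3990 + 3D) = +244 − D
Setting this equal to −96 kJ gives D = 340 kJ/mol.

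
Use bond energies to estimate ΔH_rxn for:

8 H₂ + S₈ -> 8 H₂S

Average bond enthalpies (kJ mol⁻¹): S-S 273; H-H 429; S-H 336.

Bonds broken (reactants):
  H-H: 8 × 429 = 3432
  S-S: 8 × 273 = 2184
  Σ(broken) = 5616 kJ
Bonds formed (products):
  S-H: 16 × 336 = 5376
  Σ(formed) = 5376 kJ
ΔH = Σ(broken) − Σ(formed) = 5616 − 5376 = +240 kJ

ΔH ≈ +240 kJ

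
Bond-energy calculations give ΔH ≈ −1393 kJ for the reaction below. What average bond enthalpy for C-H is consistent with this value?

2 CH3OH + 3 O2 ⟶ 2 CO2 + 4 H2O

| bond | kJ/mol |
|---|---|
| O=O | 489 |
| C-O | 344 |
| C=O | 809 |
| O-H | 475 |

D(C-H) ≈ 423 kJ/mol

Let D be the C-H bond energy.
Σ(broken) = 6×D + 2×344 + 2×475 + 3×489 = 3105 + 6D
Σ(formed) = 4×809 + 8×475 = 7036
ΔH = Σ(broken) − Σ(formed) = (3105 + 6D) − (7036) = −3931 + 6D
Setting this equal to −1393 kJ gives 6D = 2538, so D = 423 kJ/mol.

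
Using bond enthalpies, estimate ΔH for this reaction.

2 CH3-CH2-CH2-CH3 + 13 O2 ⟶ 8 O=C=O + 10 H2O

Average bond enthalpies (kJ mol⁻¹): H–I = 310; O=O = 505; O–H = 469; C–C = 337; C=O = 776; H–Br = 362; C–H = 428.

Bonds broken (reactants):
  C–C: 6 × 337 = 2022
  C–H: 20 × 428 = 8560
  O=O: 13 × 505 = 6565
  Σ(broken) = 17147 kJ
Bonds formed (products):
  C=O: 16 × 776 = 12416
  O–H: 20 × 469 = 9380
  Σ(formed) = 21796 kJ
ΔH = Σ(broken) − Σ(formed) = 17147 − 21796 = −4649 kJ

ΔH ≈ −4649 kJ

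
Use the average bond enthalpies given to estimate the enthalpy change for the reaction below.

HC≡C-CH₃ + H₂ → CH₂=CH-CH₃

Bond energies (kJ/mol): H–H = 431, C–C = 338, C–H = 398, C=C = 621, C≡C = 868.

ΔH ≈ −118 kJ

Bonds broken (reactants):
  C≡C: 1 × 868 = 868
  C–C: 1 × 338 = 338
  C–H: 4 × 398 = 1592
  H–H: 1 × 431 = 431
  Σ(broken) = 3229 kJ
Bonds formed (products):
  C–C: 1 × 338 = 338
  C–H: 6 × 398 = 2388
  C=C: 1 × 621 = 621
  Σ(formed) = 3347 kJ
ΔH = Σ(broken) − Σ(formed) = 3229 − 3347 = −118 kJ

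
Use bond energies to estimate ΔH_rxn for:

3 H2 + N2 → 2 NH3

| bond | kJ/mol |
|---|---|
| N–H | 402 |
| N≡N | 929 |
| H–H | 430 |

Bonds broken (reactants):
  H–H: 3 × 430 = 1290
  N≡N: 1 × 929 = 929
  Σ(broken) = 2219 kJ
Bonds formed (products):
  N–H: 6 × 402 = 2412
  Σ(formed) = 2412 kJ
ΔH = Σ(broken) − Σ(formed) = 2219 − 2412 = −193 kJ

ΔH ≈ −193 kJ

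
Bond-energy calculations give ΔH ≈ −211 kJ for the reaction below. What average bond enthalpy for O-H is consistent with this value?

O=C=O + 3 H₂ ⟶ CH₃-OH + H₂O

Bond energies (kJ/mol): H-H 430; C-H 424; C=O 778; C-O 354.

Let D be the O-H bond energy.
Σ(broken) = 2×778 + 3×430 = 2846
Σ(formed) = 3×424 + 1×354 + 3×D = 1626 + 3D
ΔH = Σ(broken) − Σ(formed) = (2846) − (1626 + 3D) = +1220 − 3D
Setting this equal to −211 kJ gives 3D = 1431, so D = 477 kJ/mol.

D(O-H) ≈ 477 kJ/mol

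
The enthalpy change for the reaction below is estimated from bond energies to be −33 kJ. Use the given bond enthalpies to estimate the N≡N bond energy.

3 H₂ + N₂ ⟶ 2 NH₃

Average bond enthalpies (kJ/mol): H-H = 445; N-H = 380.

Let D be the N≡N bond energy.
Σ(broken) = 3×445 + 1×D = 1335 + D
Σ(formed) = 6×380 = 2280
ΔH = Σ(broken) − Σ(formed) = (1335 + D) − (2280) = −945 + D
Setting this equal to −33 kJ gives D = 912 kJ/mol.

D(N≡N) ≈ 912 kJ/mol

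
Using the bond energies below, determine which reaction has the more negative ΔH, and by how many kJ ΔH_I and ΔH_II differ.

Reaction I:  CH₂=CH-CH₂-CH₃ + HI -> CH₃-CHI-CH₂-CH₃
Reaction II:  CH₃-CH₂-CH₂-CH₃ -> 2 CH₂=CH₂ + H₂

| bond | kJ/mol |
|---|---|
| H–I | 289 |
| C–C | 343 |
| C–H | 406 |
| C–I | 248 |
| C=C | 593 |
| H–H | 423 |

Reaction I, by 347 kJ

Reaction I:
  Bonds broken (reactants):
    C–C: 2 × 343 = 686
    C–H: 8 × 406 = 3248
    C=C: 1 × 593 = 593
    H–I: 1 × 289 = 289
    Σ(broken) = 4816 kJ
  Bonds formed (products):
    C–C: 3 × 343 = 1029
    C–H: 9 × 406 = 3654
    C–I: 1 × 248 = 248
    Σ(formed) = 4931 kJ
  ΔH_I = 4816 − 4931 = −115 kJ
Reaction II:
  Bonds broken (reactants):
    C–C: 3 × 343 = 1029
    C–H: 10 × 406 = 4060
    Σ(broken) = 5089 kJ
  Bonds formed (products):
    C–H: 8 × 406 = 3248
    C=C: 2 × 593 = 1186
    H–H: 1 × 423 = 423
    Σ(formed) = 4857 kJ
  ΔH_II = 5089 − 4857 = +232 kJ
ΔH_I − ΔH_II = −347 kJ, so reaction I has the more negative ΔH; |ΔH_I − ΔH_II| = 347 kJ.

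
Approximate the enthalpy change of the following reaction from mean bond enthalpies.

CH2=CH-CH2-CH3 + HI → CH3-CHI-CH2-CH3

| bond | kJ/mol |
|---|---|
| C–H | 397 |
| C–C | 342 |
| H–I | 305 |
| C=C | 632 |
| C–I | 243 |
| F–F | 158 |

Bonds broken (reactants):
  C–C: 2 × 342 = 684
  C–H: 8 × 397 = 3176
  C=C: 1 × 632 = 632
  H–I: 1 × 305 = 305
  Σ(broken) = 4797 kJ
Bonds formed (products):
  C–C: 3 × 342 = 1026
  C–H: 9 × 397 = 3573
  C–I: 1 × 243 = 243
  Σ(formed) = 4842 kJ
ΔH = Σ(broken) − Σ(formed) = 4797 − 4842 = −45 kJ

ΔH ≈ −45 kJ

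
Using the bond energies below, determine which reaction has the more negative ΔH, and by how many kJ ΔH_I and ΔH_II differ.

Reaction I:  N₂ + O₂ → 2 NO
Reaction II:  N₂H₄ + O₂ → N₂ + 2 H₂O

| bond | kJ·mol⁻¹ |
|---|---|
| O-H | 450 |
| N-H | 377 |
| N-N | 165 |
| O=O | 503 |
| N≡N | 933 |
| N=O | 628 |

Reaction II, by 737 kJ

Reaction I:
  Bonds broken (reactants):
    N≡N: 1 × 933 = 933
    O=O: 1 × 503 = 503
    Σ(broken) = 1436 kJ
  Bonds formed (products):
    N=O: 2 × 628 = 1256
    Σ(formed) = 1256 kJ
  ΔH_I = 1436 − 1256 = +180 kJ
Reaction II:
  Bonds broken (reactants):
    N-H: 4 × 377 = 1508
    N-N: 1 × 165 = 165
    O=O: 1 × 503 = 503
    Σ(broken) = 2176 kJ
  Bonds formed (products):
    N≡N: 1 × 933 = 933
    O-H: 4 × 450 = 1800
    Σ(formed) = 2733 kJ
  ΔH_II = 2176 − 2733 = −557 kJ
ΔH_I − ΔH_II = +737 kJ, so reaction II has the more negative ΔH; |ΔH_I − ΔH_II| = 737 kJ.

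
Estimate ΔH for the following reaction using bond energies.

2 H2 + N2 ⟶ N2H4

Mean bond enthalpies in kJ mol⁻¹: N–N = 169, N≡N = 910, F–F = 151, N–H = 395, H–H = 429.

Bonds broken (reactants):
  H–H: 2 × 429 = 858
  N≡N: 1 × 910 = 910
  Σ(broken) = 1768 kJ
Bonds formed (products):
  N–H: 4 × 395 = 1580
  N–N: 1 × 169 = 169
  Σ(formed) = 1749 kJ
ΔH = Σ(broken) − Σ(formed) = 1768 − 1749 = +19 kJ

ΔH ≈ +19 kJ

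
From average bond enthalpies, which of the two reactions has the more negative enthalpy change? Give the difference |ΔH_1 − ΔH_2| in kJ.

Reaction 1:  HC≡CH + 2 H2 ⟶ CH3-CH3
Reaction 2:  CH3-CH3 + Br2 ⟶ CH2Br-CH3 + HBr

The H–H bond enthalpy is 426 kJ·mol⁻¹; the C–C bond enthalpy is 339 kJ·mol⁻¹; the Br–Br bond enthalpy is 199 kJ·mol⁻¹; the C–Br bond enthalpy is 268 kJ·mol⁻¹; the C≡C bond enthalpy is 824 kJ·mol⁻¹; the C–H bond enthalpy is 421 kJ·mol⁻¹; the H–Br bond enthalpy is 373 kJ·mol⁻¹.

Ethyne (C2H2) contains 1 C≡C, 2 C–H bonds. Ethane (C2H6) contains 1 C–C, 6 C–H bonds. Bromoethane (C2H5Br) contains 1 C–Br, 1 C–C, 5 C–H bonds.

Reaction 1, by 326 kJ

Reaction 1:
  Bonds broken (reactants):
    C≡C: 1 × 824 = 824
    C–H: 2 × 421 = 842
    H–H: 2 × 426 = 852
    Σ(broken) = 2518 kJ
  Bonds formed (products):
    C–C: 1 × 339 = 339
    C–H: 6 × 421 = 2526
    Σ(formed) = 2865 kJ
  ΔH_1 = 2518 − 2865 = −347 kJ
Reaction 2:
  Bonds broken (reactants):
    Br–Br: 1 × 199 = 199
    C–C: 1 × 339 = 339
    C–H: 6 × 421 = 2526
    Σ(broken) = 3064 kJ
  Bonds formed (products):
    C–Br: 1 × 268 = 268
    C–C: 1 × 339 = 339
    C–H: 5 × 421 = 2105
    H–Br: 1 × 373 = 373
    Σ(formed) = 3085 kJ
  ΔH_2 = 3064 − 3085 = −21 kJ
ΔH_1 − ΔH_2 = −326 kJ, so reaction 1 has the more negative ΔH; |ΔH_1 − ΔH_2| = 326 kJ.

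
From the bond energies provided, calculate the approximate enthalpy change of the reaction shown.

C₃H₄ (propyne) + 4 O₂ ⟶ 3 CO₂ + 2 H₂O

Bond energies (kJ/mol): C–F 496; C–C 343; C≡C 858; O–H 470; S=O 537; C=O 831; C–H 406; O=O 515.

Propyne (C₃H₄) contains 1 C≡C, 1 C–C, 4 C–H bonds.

ΔH ≈ −1981 kJ

Bonds broken (reactants):
  C≡C: 1 × 858 = 858
  C–C: 1 × 343 = 343
  C–H: 4 × 406 = 1624
  O=O: 4 × 515 = 2060
  Σ(broken) = 4885 kJ
Bonds formed (products):
  C=O: 6 × 831 = 4986
  O–H: 4 × 470 = 1880
  Σ(formed) = 6866 kJ
ΔH = Σ(broken) − Σ(formed) = 4885 − 6866 = −1981 kJ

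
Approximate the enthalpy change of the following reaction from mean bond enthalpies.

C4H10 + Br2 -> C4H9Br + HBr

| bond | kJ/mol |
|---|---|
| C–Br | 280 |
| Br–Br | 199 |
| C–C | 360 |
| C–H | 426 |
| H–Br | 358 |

ΔH ≈ −13 kJ

Bonds broken (reactants):
  Br–Br: 1 × 199 = 199
  C–C: 3 × 360 = 1080
  C–H: 10 × 426 = 4260
  Σ(broken) = 5539 kJ
Bonds formed (products):
  C–Br: 1 × 280 = 280
  C–C: 3 × 360 = 1080
  C–H: 9 × 426 = 3834
  H–Br: 1 × 358 = 358
  Σ(formed) = 5552 kJ
ΔH = Σ(broken) − Σ(formed) = 5539 − 5552 = −13 kJ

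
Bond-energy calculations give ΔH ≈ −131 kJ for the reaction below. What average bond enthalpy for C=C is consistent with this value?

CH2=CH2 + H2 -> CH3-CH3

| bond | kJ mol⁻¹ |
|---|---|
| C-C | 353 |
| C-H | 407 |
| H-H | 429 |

D(C=C) ≈ 607 kJ/mol

Let D be the C=C bond energy.
Σ(broken) = 4×407 + 1×D + 1×429 = 2057 + D
Σ(formed) = 1×353 + 6×407 = 2795
ΔH = Σ(broken) − Σ(formed) = (2057 + D) − (2795) = −738 + D
Setting this equal to −131 kJ gives D = 607 kJ/mol.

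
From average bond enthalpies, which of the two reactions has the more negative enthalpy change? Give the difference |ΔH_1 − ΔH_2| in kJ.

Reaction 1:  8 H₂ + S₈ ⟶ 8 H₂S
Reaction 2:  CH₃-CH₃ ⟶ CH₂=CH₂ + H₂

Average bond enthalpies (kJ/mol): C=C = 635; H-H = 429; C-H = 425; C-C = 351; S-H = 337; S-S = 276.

Reaction 1:
  Bonds broken (reactants):
    H-H: 8 × 429 = 3432
    S-S: 8 × 276 = 2208
    Σ(broken) = 5640 kJ
  Bonds formed (products):
    S-H: 16 × 337 = 5392
    Σ(formed) = 5392 kJ
  ΔH_1 = 5640 − 5392 = +248 kJ
Reaction 2:
  Bonds broken (reactants):
    C-C: 1 × 351 = 351
    C-H: 6 × 425 = 2550
    Σ(broken) = 2901 kJ
  Bonds formed (products):
    C-H: 4 × 425 = 1700
    C=C: 1 × 635 = 635
    H-H: 1 × 429 = 429
    Σ(formed) = 2764 kJ
  ΔH_2 = 2901 − 2764 = +137 kJ
ΔH_1 − ΔH_2 = +111 kJ, so reaction 2 has the more negative ΔH; |ΔH_1 − ΔH_2| = 111 kJ.

Reaction 2, by 111 kJ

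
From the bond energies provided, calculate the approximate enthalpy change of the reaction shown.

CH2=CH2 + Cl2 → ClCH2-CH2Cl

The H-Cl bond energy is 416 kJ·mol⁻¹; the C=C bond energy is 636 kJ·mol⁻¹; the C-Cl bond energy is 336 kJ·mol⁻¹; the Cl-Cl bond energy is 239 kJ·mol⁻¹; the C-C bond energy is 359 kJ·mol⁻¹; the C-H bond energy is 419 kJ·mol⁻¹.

ΔH ≈ −156 kJ

Bonds broken (reactants):
  C-H: 4 × 419 = 1676
  C=C: 1 × 636 = 636
  Cl-Cl: 1 × 239 = 239
  Σ(broken) = 2551 kJ
Bonds formed (products):
  C-C: 1 × 359 = 359
  C-Cl: 2 × 336 = 672
  C-H: 4 × 419 = 1676
  Σ(formed) = 2707 kJ
ΔH = Σ(broken) − Σ(formed) = 2551 − 2707 = −156 kJ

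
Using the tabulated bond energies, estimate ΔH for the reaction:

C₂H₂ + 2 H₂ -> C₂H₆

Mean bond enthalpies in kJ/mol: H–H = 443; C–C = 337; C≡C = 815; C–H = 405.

ΔH ≈ −256 kJ

Bonds broken (reactants):
  C≡C: 1 × 815 = 815
  C–H: 2 × 405 = 810
  H–H: 2 × 443 = 886
  Σ(broken) = 2511 kJ
Bonds formed (products):
  C–C: 1 × 337 = 337
  C–H: 6 × 405 = 2430
  Σ(formed) = 2767 kJ
ΔH = Σ(broken) − Σ(formed) = 2511 − 2767 = −256 kJ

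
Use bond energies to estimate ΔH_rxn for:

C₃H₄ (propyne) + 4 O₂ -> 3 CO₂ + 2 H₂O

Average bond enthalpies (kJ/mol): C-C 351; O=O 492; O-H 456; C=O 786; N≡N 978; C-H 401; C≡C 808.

Bonds broken (reactants):
  C≡C: 1 × 808 = 808
  C-C: 1 × 351 = 351
  C-H: 4 × 401 = 1604
  O=O: 4 × 492 = 1968
  Σ(broken) = 4731 kJ
Bonds formed (products):
  C=O: 6 × 786 = 4716
  O-H: 4 × 456 = 1824
  Σ(formed) = 6540 kJ
ΔH = Σ(broken) − Σ(formed) = 4731 − 6540 = −1809 kJ

ΔH ≈ −1809 kJ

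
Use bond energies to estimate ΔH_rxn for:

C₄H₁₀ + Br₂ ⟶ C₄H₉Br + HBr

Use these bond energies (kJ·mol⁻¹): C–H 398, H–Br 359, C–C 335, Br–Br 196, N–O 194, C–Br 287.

ΔH ≈ −52 kJ

Bonds broken (reactants):
  Br–Br: 1 × 196 = 196
  C–C: 3 × 335 = 1005
  C–H: 10 × 398 = 3980
  Σ(broken) = 5181 kJ
Bonds formed (products):
  C–Br: 1 × 287 = 287
  C–C: 3 × 335 = 1005
  C–H: 9 × 398 = 3582
  H–Br: 1 × 359 = 359
  Σ(formed) = 5233 kJ
ΔH = Σ(broken) − Σ(formed) = 5181 − 5233 = −52 kJ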